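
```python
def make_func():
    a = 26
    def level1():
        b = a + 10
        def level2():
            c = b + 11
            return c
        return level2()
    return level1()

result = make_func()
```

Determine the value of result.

Step 1: a = 26. b = a + 10 = 36.
Step 2: c = b + 11 = 36 + 11 = 47.
Step 3: result = 47

The answer is 47.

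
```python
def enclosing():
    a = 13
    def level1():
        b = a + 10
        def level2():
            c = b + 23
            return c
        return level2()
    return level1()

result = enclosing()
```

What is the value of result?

Step 1: a = 13. b = a + 10 = 23.
Step 2: c = b + 23 = 23 + 23 = 46.
Step 3: result = 46

The answer is 46.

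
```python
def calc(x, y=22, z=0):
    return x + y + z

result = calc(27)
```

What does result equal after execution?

Step 1: calc(27) uses defaults y = 22, z = 0.
Step 2: Returns 27 + 22 + 0 = 49.
Step 3: result = 49

The answer is 49.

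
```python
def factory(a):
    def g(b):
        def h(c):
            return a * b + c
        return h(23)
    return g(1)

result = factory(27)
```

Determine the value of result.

Step 1: a = 27, b = 1, c = 23.
Step 2: h() computes a * b + c = 27 * 1 + 23 = 50.
Step 3: result = 50

The answer is 50.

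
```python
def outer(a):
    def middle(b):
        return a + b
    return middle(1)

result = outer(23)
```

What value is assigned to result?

Step 1: outer(23) passes a = 23.
Step 2: middle(1) has b = 1, reads a = 23 from enclosing.
Step 3: result = 23 + 1 = 24

The answer is 24.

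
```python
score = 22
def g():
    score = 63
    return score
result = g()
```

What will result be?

Step 1: Global score = 22.
Step 2: g() creates local score = 63, shadowing the global.
Step 3: Returns local score = 63. result = 63

The answer is 63.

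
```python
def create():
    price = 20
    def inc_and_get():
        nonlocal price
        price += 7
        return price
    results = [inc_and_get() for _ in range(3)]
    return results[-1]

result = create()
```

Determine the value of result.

Step 1: price = 20.
Step 2: Three calls to inc_and_get(), each adding 7.
Step 3: Last value = 20 + 7 * 3 = 41

The answer is 41.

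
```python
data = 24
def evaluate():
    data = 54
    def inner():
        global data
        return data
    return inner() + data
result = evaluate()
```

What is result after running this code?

Step 1: Global data = 24. evaluate() shadows with local data = 54.
Step 2: inner() uses global keyword, so inner() returns global data = 24.
Step 3: evaluate() returns 24 + 54 = 78

The answer is 78.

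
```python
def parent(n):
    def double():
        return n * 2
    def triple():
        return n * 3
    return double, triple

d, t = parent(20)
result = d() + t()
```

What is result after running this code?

Step 1: Both closures capture the same n = 20.
Step 2: d() = 20 * 2 = 40, t() = 20 * 3 = 60.
Step 3: result = 40 + 60 = 100

The answer is 100.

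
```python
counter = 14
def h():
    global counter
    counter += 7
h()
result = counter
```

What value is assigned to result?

Step 1: counter = 14 globally.
Step 2: h() modifies global counter: counter += 7 = 21.
Step 3: result = 21

The answer is 21.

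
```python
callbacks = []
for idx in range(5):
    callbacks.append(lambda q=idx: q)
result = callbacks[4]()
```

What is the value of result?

Step 1: Default argument q=idx captures idx's value at each iteration.
Step 2: callbacks[4] captured q = 4 when idx was 4.
Step 3: result = 4

The answer is 4.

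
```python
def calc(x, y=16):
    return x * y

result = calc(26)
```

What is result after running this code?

Step 1: calc(26) uses default y = 16.
Step 2: Returns 26 * 16 = 416.
Step 3: result = 416

The answer is 416.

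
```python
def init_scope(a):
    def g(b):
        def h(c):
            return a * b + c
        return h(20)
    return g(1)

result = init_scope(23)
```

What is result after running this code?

Step 1: a = 23, b = 1, c = 20.
Step 2: h() computes a * b + c = 23 * 1 + 20 = 43.
Step 3: result = 43

The answer is 43.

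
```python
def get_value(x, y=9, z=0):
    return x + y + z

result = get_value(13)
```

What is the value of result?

Step 1: get_value(13) uses defaults y = 9, z = 0.
Step 2: Returns 13 + 9 + 0 = 22.
Step 3: result = 22

The answer is 22.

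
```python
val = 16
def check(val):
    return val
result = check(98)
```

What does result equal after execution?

Step 1: Global val = 16.
Step 2: check(98) takes parameter val = 98, which shadows the global.
Step 3: result = 98

The answer is 98.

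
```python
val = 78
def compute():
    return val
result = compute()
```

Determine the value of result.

Step 1: val = 78 is defined in the global scope.
Step 2: compute() looks up val. No local val exists, so Python checks the global scope via LEGB rule and finds val = 78.
Step 3: result = 78

The answer is 78.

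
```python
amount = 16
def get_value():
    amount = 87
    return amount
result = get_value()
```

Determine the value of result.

Step 1: Global amount = 16.
Step 2: get_value() creates local amount = 87, shadowing the global.
Step 3: Returns local amount = 87. result = 87

The answer is 87.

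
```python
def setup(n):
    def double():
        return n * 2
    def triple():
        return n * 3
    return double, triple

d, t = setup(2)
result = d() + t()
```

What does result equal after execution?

Step 1: Both closures capture the same n = 2.
Step 2: d() = 2 * 2 = 4, t() = 2 * 3 = 6.
Step 3: result = 4 + 6 = 10

The answer is 10.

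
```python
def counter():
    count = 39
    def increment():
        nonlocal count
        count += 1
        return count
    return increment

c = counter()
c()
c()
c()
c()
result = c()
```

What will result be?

Step 1: counter() creates closure with count = 39.
Step 2: Each c() call increments count via nonlocal. After 5 calls: 39 + 5 = 44.
Step 3: result = 44

The answer is 44.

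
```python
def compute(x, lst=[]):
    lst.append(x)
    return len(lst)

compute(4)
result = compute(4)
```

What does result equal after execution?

Step 1: Mutable default list persists between calls.
Step 2: First call: lst = [4], len = 1. Second call: lst = [4, 4], len = 2.
Step 3: result = 2

The answer is 2.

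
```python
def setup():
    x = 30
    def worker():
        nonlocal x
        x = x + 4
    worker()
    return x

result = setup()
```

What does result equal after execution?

Step 1: setup() sets x = 30.
Step 2: worker() uses nonlocal to modify x in setup's scope: x = 30 + 4 = 34.
Step 3: setup() returns the modified x = 34

The answer is 34.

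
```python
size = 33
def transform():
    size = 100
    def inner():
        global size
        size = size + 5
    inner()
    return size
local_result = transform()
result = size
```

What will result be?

Step 1: Global size = 33. transform() creates local size = 100.
Step 2: inner() declares global size and adds 5: global size = 33 + 5 = 38.
Step 3: transform() returns its local size = 100 (unaffected by inner).
Step 4: result = global size = 38

The answer is 38.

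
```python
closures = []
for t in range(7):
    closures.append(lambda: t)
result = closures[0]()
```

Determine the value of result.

Step 1: The loop creates 7 lambdas, all referencing the same variable t.
Step 2: After the loop, t = 6 (final value).
Step 3: closures[0]() looks up t at call time and finds 6. This is the late binding gotcha. result = 6

The answer is 6.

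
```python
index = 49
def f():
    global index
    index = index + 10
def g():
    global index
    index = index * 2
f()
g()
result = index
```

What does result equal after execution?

Step 1: index = 49.
Step 2: f() adds 10: index = 49 + 10 = 59.
Step 3: g() doubles: index = 59 * 2 = 118.
Step 4: result = 118

The answer is 118.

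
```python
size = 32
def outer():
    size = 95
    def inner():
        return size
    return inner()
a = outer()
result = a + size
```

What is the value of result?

Step 1: outer() has local size = 95. inner() reads from enclosing.
Step 2: outer() returns 95. Global size = 32 unchanged.
Step 3: result = 95 + 32 = 127

The answer is 127.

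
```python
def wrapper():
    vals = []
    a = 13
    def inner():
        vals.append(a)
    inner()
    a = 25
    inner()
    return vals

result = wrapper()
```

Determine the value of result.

Step 1: a = 13. inner() appends current a to vals.
Step 2: First inner(): appends 13. Then a = 25.
Step 3: Second inner(): appends 25 (closure sees updated a). result = [13, 25]

The answer is [13, 25].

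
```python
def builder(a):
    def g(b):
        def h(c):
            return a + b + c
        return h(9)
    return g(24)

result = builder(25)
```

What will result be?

Step 1: a = 25, b = 24, c = 9 across three nested scopes.
Step 2: h() accesses all three via LEGB rule.
Step 3: result = 25 + 24 + 9 = 58

The answer is 58.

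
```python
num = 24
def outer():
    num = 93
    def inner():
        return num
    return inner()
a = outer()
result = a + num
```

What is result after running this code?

Step 1: outer() has local num = 93. inner() reads from enclosing.
Step 2: outer() returns 93. Global num = 24 unchanged.
Step 3: result = 93 + 24 = 117

The answer is 117.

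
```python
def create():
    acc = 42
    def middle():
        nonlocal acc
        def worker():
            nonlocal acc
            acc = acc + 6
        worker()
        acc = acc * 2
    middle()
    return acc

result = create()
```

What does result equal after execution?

Step 1: acc = 42.
Step 2: worker() adds 6: acc = 42 + 6 = 48.
Step 3: middle() doubles: acc = 48 * 2 = 96.
Step 4: result = 96

The answer is 96.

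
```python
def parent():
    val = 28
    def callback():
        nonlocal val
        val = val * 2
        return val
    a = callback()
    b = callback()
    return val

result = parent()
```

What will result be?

Step 1: val starts at 28.
Step 2: First callback(): val = 28 * 2 = 56.
Step 3: Second callback(): val = 56 * 2 = 112.
Step 4: result = 112

The answer is 112.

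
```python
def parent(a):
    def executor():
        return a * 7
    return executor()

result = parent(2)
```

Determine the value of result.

Step 1: parent(2) binds parameter a = 2.
Step 2: executor() accesses a = 2 from enclosing scope.
Step 3: result = 2 * 7 = 14

The answer is 14.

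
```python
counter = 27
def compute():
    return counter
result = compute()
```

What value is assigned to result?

Step 1: counter = 27 is defined in the global scope.
Step 2: compute() looks up counter. No local counter exists, so Python checks the global scope via LEGB rule and finds counter = 27.
Step 3: result = 27

The answer is 27.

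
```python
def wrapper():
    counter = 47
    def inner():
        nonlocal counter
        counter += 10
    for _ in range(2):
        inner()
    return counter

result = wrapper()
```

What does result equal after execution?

Step 1: counter = 47.
Step 2: inner() is called 2 times in a loop, each adding 10 via nonlocal.
Step 3: counter = 47 + 10 * 2 = 67

The answer is 67.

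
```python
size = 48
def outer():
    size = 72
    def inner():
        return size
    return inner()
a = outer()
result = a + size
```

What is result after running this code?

Step 1: outer() has local size = 72. inner() reads from enclosing.
Step 2: outer() returns 72. Global size = 48 unchanged.
Step 3: result = 72 + 48 = 120

The answer is 120.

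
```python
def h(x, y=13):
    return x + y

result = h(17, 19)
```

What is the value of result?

Step 1: h(17, 19) overrides default y with 19.
Step 2: Returns 17 + 19 = 36.
Step 3: result = 36

The answer is 36.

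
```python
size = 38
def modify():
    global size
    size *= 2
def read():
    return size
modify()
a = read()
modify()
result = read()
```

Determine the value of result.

Step 1: size = 38.
Step 2: First modify(): size = 38 * 2 = 76.
Step 3: Second modify(): size = 76 * 2 = 152.
Step 4: read() returns 152

The answer is 152.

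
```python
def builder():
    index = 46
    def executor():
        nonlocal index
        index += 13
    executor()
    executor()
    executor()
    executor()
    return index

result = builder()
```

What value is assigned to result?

Step 1: index starts at 46.
Step 2: executor() is called 4 times, each adding 13.
Step 3: index = 46 + 13 * 4 = 98

The answer is 98.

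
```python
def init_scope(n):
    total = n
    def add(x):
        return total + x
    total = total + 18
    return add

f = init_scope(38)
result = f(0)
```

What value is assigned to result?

Step 1: init_scope(38) sets total = 38, then total = 38 + 18 = 56.
Step 2: Closures capture by reference, so add sees total = 56.
Step 3: f(0) returns 56 + 0 = 56

The answer is 56.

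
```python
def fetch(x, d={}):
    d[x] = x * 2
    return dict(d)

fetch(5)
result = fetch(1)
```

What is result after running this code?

Step 1: Mutable default dict is shared across calls.
Step 2: First call adds 5: 10. Second call adds 1: 2.
Step 3: result = {5: 10, 1: 2}

The answer is {5: 10, 1: 2}.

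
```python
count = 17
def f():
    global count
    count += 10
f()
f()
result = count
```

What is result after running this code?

Step 1: count = 17.
Step 2: First f(): count = 17 + 10 = 27.
Step 3: Second f(): count = 27 + 10 = 37. result = 37

The answer is 37.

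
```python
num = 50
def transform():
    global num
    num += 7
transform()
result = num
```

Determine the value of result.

Step 1: num = 50 globally.
Step 2: transform() modifies global num: num += 7 = 57.
Step 3: result = 57

The answer is 57.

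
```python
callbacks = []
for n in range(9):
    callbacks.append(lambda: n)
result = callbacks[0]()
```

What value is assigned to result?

Step 1: The loop creates 9 lambdas, all referencing the same variable n.
Step 2: After the loop, n = 8 (final value).
Step 3: callbacks[0]() looks up n at call time and finds 8. This is the late binding gotcha. result = 8

The answer is 8.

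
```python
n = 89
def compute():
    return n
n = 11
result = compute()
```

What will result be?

Step 1: n is first set to 89, then reassigned to 11.
Step 2: compute() is called after the reassignment, so it looks up the current global n = 11.
Step 3: result = 11

The answer is 11.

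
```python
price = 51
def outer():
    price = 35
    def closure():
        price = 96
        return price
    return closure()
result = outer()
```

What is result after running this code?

Step 1: Three scopes define price: global (51), outer (35), closure (96).
Step 2: closure() has its own local price = 96, which shadows both enclosing and global.
Step 3: result = 96 (local wins in LEGB)

The answer is 96.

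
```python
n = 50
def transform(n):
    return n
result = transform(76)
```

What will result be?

Step 1: Global n = 50.
Step 2: transform(76) takes parameter n = 76, which shadows the global.
Step 3: result = 76

The answer is 76.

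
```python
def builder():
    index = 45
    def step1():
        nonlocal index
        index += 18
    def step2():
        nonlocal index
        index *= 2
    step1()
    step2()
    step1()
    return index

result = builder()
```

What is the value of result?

Step 1: index = 45.
Step 2: step1(): index = 45 + 18 = 63.
Step 3: step2(): index = 63 * 2 = 126.
Step 4: step1(): index = 126 + 18 = 144. result = 144

The answer is 144.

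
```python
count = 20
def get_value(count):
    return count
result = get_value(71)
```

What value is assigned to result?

Step 1: Global count = 20.
Step 2: get_value(71) takes parameter count = 71, which shadows the global.
Step 3: result = 71

The answer is 71.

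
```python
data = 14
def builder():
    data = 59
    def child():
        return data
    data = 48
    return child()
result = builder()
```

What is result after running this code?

Step 1: builder() sets data = 59, then later data = 48.
Step 2: child() is called after data is reassigned to 48. Closures capture variables by reference, not by value.
Step 3: result = 48

The answer is 48.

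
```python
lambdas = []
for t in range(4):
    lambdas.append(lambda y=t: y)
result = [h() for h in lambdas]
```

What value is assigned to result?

Step 1: Default arg y=t captures t at each iteration.
Step 2: Each lambda has its own default: 0, 1, ..., 3.
Step 3: result = [0, 1, 2, 3]

The answer is [0, 1, 2, 3].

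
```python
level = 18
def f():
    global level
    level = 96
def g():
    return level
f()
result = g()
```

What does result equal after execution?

Step 1: level = 18.
Step 2: f() sets global level = 96.
Step 3: g() reads global level = 96. result = 96

The answer is 96.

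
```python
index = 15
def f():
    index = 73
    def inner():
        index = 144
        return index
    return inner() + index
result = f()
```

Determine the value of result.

Step 1: f() has local index = 73. inner() has local index = 144.
Step 2: inner() returns its local index = 144.
Step 3: f() returns 144 + its own index (73) = 217

The answer is 217.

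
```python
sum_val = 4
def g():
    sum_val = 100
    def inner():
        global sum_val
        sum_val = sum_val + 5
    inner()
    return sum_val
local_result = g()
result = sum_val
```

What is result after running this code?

Step 1: Global sum_val = 4. g() creates local sum_val = 100.
Step 2: inner() declares global sum_val and adds 5: global sum_val = 4 + 5 = 9.
Step 3: g() returns its local sum_val = 100 (unaffected by inner).
Step 4: result = global sum_val = 9

The answer is 9.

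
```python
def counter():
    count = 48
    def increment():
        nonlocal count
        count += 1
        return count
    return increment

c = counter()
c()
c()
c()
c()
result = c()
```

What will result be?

Step 1: counter() creates closure with count = 48.
Step 2: Each c() call increments count via nonlocal. After 5 calls: 48 + 5 = 53.
Step 3: result = 53

The answer is 53.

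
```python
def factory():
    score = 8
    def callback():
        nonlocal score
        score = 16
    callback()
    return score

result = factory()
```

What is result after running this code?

Step 1: factory() sets score = 8.
Step 2: callback() uses nonlocal to reassign score = 16.
Step 3: result = 16

The answer is 16.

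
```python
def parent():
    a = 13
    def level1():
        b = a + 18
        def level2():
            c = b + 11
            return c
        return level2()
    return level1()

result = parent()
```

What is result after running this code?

Step 1: a = 13. b = a + 18 = 31.
Step 2: c = b + 11 = 31 + 11 = 42.
Step 3: result = 42

The answer is 42.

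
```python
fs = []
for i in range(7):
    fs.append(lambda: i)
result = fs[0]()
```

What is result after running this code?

Step 1: The loop creates 7 lambdas, all referencing the same variable i.
Step 2: After the loop, i = 6 (final value).
Step 3: fs[0]() looks up i at call time and finds 6. This is the late binding gotcha. result = 6

The answer is 6.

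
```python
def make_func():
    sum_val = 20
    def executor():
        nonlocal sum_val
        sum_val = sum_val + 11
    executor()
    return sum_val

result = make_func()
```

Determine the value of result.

Step 1: make_func() sets sum_val = 20.
Step 2: executor() uses nonlocal to modify sum_val in make_func's scope: sum_val = 20 + 11 = 31.
Step 3: make_func() returns the modified sum_val = 31

The answer is 31.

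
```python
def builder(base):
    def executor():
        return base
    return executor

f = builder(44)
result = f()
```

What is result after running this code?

Step 1: builder(44) creates closure capturing base = 44.
Step 2: f() returns the captured base = 44.
Step 3: result = 44

The answer is 44.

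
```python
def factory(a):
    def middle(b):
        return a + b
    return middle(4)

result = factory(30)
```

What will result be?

Step 1: factory(30) passes a = 30.
Step 2: middle(4) has b = 4, reads a = 30 from enclosing.
Step 3: result = 30 + 4 = 34

The answer is 34.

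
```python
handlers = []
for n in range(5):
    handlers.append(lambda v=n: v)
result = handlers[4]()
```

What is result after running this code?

Step 1: Default argument v=n captures n's value at each iteration.
Step 2: handlers[4] captured v = 4 when n was 4.
Step 3: result = 4

The answer is 4.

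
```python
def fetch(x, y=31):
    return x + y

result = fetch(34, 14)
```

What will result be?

Step 1: fetch(34, 14) overrides default y with 14.
Step 2: Returns 34 + 14 = 48.
Step 3: result = 48

The answer is 48.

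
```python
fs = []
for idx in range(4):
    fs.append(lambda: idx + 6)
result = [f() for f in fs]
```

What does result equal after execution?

Step 1: All lambdas capture idx by reference. After the loop, idx = 3.
Step 2: Each call returns 3 + 6 = 9.
Step 3: result = [9, 9, 9, 9]

The answer is [9, 9, 9, 9].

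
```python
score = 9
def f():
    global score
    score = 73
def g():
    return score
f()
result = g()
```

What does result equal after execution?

Step 1: score = 9.
Step 2: f() sets global score = 73.
Step 3: g() reads global score = 73. result = 73

The answer is 73.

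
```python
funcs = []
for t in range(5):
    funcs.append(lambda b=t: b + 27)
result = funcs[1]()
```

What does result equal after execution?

Step 1: Default argument b=t captures t's value at definition time.
Step 2: funcs[1] was defined when t = 1, so b defaults to 1.
Step 3: result = 1 + 27 = 28 (default arg fixes the late binding issue)

The answer is 28.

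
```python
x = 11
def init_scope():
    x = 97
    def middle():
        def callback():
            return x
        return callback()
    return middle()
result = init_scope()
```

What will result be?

Step 1: init_scope() defines x = 97. middle() and callback() have no local x.
Step 2: callback() checks local (none), enclosing middle() (none), enclosing init_scope() and finds x = 97.
Step 3: result = 97

The answer is 97.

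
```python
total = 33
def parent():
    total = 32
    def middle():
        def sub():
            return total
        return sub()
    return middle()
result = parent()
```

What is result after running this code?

Step 1: parent() defines total = 32. middle() and sub() have no local total.
Step 2: sub() checks local (none), enclosing middle() (none), enclosing parent() and finds total = 32.
Step 3: result = 32

The answer is 32.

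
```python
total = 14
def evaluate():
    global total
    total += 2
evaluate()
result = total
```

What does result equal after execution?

Step 1: total = 14 globally.
Step 2: evaluate() modifies global total: total += 2 = 16.
Step 3: result = 16

The answer is 16.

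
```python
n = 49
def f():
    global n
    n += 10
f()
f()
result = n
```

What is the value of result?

Step 1: n = 49.
Step 2: First f(): n = 49 + 10 = 59.
Step 3: Second f(): n = 59 + 10 = 69. result = 69

The answer is 69.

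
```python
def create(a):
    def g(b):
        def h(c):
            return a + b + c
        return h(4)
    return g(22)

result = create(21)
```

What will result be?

Step 1: a = 21, b = 22, c = 4 across three nested scopes.
Step 2: h() accesses all three via LEGB rule.
Step 3: result = 21 + 22 + 4 = 47

The answer is 47.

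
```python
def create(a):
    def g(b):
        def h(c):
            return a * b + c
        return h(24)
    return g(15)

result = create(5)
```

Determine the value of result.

Step 1: a = 5, b = 15, c = 24.
Step 2: h() computes a * b + c = 5 * 15 + 24 = 99.
Step 3: result = 99

The answer is 99.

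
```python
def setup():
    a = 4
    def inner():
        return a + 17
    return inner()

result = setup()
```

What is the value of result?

Step 1: setup() defines a = 4.
Step 2: inner() reads a = 4 from enclosing scope, returns 4 + 17 = 21.
Step 3: result = 21

The answer is 21.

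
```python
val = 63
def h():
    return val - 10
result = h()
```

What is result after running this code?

Step 1: val = 63 is defined globally.
Step 2: h() looks up val from global scope = 63, then computes 63 - 10 = 53.
Step 3: result = 53

The answer is 53.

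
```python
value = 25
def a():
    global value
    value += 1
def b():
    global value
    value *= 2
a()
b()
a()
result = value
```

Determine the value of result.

Step 1: value = 25.
Step 2: a(): value = 25 + 1 = 26.
Step 3: b(): value = 26 * 2 = 52.
Step 4: a(): value = 52 + 1 = 53

The answer is 53.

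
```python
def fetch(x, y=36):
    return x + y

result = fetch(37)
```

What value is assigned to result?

Step 1: fetch(37) uses default y = 36.
Step 2: Returns 37 + 36 = 73.
Step 3: result = 73

The answer is 73.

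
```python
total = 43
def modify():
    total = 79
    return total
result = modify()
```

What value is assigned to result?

Step 1: Global total = 43.
Step 2: modify() creates local total = 79, shadowing the global.
Step 3: Returns local total = 79. result = 79

The answer is 79.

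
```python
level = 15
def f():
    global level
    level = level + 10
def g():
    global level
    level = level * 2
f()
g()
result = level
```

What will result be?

Step 1: level = 15.
Step 2: f() adds 10: level = 15 + 10 = 25.
Step 3: g() doubles: level = 25 * 2 = 50.
Step 4: result = 50

The answer is 50.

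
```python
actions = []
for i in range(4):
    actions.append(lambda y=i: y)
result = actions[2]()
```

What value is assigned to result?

Step 1: Default argument y=i captures i's value at each iteration.
Step 2: actions[2] captured y = 2 when i was 2.
Step 3: result = 2

The answer is 2.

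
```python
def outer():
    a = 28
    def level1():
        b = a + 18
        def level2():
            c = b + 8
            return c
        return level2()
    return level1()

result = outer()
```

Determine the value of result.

Step 1: a = 28. b = a + 18 = 46.
Step 2: c = b + 8 = 46 + 8 = 54.
Step 3: result = 54

The answer is 54.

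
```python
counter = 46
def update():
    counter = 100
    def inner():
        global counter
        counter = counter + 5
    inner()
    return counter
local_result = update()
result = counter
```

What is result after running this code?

Step 1: Global counter = 46. update() creates local counter = 100.
Step 2: inner() declares global counter and adds 5: global counter = 46 + 5 = 51.
Step 3: update() returns its local counter = 100 (unaffected by inner).
Step 4: result = global counter = 51

The answer is 51.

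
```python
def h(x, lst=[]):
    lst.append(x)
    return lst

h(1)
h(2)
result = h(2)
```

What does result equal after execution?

Step 1: Mutable default argument gotcha! The list [] is created once.
Step 2: Each call appends to the SAME list: [1], [1, 2], [1, 2, 2].
Step 3: result = [1, 2, 2]

The answer is [1, 2, 2].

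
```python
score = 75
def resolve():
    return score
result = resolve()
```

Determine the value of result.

Step 1: score = 75 is defined in the global scope.
Step 2: resolve() looks up score. No local score exists, so Python checks the global scope via LEGB rule and finds score = 75.
Step 3: result = 75

The answer is 75.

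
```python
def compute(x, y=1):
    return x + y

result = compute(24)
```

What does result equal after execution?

Step 1: compute(24) uses default y = 1.
Step 2: Returns 24 + 1 = 25.
Step 3: result = 25

The answer is 25.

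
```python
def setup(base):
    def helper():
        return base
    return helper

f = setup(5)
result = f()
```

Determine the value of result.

Step 1: setup(5) creates closure capturing base = 5.
Step 2: f() returns the captured base = 5.
Step 3: result = 5

The answer is 5.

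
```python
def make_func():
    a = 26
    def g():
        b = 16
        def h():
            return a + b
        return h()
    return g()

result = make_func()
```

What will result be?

Step 1: make_func() defines a = 26. g() defines b = 16.
Step 2: h() accesses both from enclosing scopes: a = 26, b = 16.
Step 3: result = 26 + 16 = 42

The answer is 42.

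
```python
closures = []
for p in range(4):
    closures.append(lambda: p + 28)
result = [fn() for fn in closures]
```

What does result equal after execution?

Step 1: All lambdas capture p by reference. After the loop, p = 3.
Step 2: Each call returns 3 + 28 = 31.
Step 3: result = [31, 31, 31, 31]

The answer is [31, 31, 31, 31].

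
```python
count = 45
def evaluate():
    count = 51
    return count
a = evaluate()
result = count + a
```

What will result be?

Step 1: Global count = 45. evaluate() returns local count = 51.
Step 2: a = 51. Global count still = 45.
Step 3: result = 45 + 51 = 96

The answer is 96.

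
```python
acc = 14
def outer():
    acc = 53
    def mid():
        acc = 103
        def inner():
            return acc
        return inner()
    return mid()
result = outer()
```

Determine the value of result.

Step 1: Three levels of shadowing: global 14, outer 53, mid 103.
Step 2: inner() finds acc = 103 in enclosing mid() scope.
Step 3: result = 103

The answer is 103.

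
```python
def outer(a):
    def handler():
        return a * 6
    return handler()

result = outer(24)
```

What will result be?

Step 1: outer(24) binds parameter a = 24.
Step 2: handler() accesses a = 24 from enclosing scope.
Step 3: result = 24 * 6 = 144

The answer is 144.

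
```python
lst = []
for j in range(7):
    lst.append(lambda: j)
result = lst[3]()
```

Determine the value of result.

Step 1: The loop creates 7 lambdas, all referencing the same variable j.
Step 2: After the loop, j = 6 (final value).
Step 3: lst[3]() looks up j at call time and finds 6. This is the late binding gotcha. result = 6

The answer is 6.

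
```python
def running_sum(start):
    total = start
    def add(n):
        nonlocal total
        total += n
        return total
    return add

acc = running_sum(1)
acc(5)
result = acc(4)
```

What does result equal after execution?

Step 1: running_sum(1) creates closure with total = 1.
Step 2: First acc(5): total = 1 + 5 = 6.
Step 3: Second acc(4): total = 6 + 4 = 10. result = 10

The answer is 10.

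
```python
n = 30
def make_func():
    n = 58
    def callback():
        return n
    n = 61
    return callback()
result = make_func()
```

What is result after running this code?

Step 1: make_func() sets n = 58, then later n = 61.
Step 2: callback() is called after n is reassigned to 61. Closures capture variables by reference, not by value.
Step 3: result = 61

The answer is 61.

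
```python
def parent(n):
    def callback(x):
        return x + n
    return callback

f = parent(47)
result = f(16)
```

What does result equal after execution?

Step 1: parent(47) creates a closure that captures n = 47.
Step 2: f(16) calls the closure with x = 16, returning 16 + 47 = 63.
Step 3: result = 63

The answer is 63.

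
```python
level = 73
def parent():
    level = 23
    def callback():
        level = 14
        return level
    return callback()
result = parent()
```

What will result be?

Step 1: Three scopes define level: global (73), parent (23), callback (14).
Step 2: callback() has its own local level = 14, which shadows both enclosing and global.
Step 3: result = 14 (local wins in LEGB)

The answer is 14.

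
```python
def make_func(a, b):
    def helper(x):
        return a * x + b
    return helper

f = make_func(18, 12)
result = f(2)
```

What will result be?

Step 1: make_func(18, 12) captures a = 18, b = 12.
Step 2: f(2) computes 18 * 2 + 12 = 48.
Step 3: result = 48

The answer is 48.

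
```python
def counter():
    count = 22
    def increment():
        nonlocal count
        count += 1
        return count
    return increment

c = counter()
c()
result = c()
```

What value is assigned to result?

Step 1: counter() creates closure with count = 22.
Step 2: Each c() call increments count via nonlocal. After 2 calls: 22 + 2 = 24.
Step 3: result = 24

The answer is 24.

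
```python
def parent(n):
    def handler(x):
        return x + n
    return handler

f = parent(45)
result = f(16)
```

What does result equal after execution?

Step 1: parent(45) creates a closure that captures n = 45.
Step 2: f(16) calls the closure with x = 16, returning 16 + 45 = 61.
Step 3: result = 61

The answer is 61.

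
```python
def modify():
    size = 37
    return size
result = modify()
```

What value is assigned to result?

Step 1: modify() defines size = 37 in its local scope.
Step 2: return size finds the local variable size = 37.
Step 3: result = 37

The answer is 37.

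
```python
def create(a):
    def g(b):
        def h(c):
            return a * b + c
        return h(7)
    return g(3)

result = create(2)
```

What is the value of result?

Step 1: a = 2, b = 3, c = 7.
Step 2: h() computes a * b + c = 2 * 3 + 7 = 13.
Step 3: result = 13

The answer is 13.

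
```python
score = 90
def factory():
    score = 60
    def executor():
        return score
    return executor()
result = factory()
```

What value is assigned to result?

Step 1: score = 90 globally, but factory() defines score = 60 locally.
Step 2: executor() looks up score. Not in local scope, so checks enclosing scope (factory) and finds score = 60.
Step 3: result = 60

The answer is 60.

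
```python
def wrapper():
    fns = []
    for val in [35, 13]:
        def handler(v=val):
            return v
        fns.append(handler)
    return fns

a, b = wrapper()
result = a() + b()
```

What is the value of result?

Step 1: Default argument v=val captures val at each iteration.
Step 2: a() returns 35 (captured at first iteration), b() returns 13 (captured at second).
Step 3: result = 35 + 13 = 48

The answer is 48.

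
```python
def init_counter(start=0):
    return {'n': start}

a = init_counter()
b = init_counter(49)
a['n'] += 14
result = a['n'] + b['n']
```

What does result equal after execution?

Step 1: init_counter() returns a new dict each call (immutable default 0).
Step 2: a = {'n': 0}, b = {'n': 49}.
Step 3: a['n'] += 14 = 14. result = 14 + 49 = 63

The answer is 63.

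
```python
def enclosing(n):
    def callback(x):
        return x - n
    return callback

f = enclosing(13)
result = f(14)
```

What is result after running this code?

Step 1: enclosing(13) creates a closure capturing n = 13.
Step 2: f(14) computes 14 - 13 = 1.
Step 3: result = 1

The answer is 1.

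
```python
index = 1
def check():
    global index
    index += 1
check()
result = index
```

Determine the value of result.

Step 1: index = 1 globally.
Step 2: check() modifies global index: index += 1 = 2.
Step 3: result = 2

The answer is 2.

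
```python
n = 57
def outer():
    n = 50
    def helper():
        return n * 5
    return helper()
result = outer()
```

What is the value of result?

Step 1: outer() shadows global n with n = 50.
Step 2: helper() finds n = 50 in enclosing scope, computes 50 * 5 = 250.
Step 3: result = 250

The answer is 250.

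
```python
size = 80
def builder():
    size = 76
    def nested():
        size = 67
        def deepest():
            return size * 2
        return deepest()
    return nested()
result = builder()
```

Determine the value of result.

Step 1: deepest() looks up size through LEGB: not local, finds size = 67 in enclosing nested().
Step 2: Returns 67 * 2 = 134.
Step 3: result = 134

The answer is 134.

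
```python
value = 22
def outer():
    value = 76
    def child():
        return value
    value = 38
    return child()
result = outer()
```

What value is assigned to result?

Step 1: outer() sets value = 76, then later value = 38.
Step 2: child() is called after value is reassigned to 38. Closures capture variables by reference, not by value.
Step 3: result = 38

The answer is 38.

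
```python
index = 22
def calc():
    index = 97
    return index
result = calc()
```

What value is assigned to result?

Step 1: Global index = 22.
Step 2: calc() creates local index = 97, shadowing the global.
Step 3: Returns local index = 97. result = 97

The answer is 97.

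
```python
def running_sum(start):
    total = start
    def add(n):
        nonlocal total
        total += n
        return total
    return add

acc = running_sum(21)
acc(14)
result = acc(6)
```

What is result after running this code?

Step 1: running_sum(21) creates closure with total = 21.
Step 2: First acc(14): total = 21 + 14 = 35.
Step 3: Second acc(6): total = 35 + 6 = 41. result = 41

The answer is 41.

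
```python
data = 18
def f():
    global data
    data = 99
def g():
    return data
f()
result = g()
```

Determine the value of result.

Step 1: data = 18.
Step 2: f() sets global data = 99.
Step 3: g() reads global data = 99. result = 99

The answer is 99.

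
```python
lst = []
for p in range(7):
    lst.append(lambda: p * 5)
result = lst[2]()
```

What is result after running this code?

Step 1: All lambdas reference the same variable p (late binding).
Step 2: After the loop, p = 6. Every lambda returns p * 5.
Step 3: lst[2]() = 6 * 5 = 30

The answer is 30.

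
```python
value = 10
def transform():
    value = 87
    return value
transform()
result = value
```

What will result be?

Step 1: value = 10 globally.
Step 2: transform() creates a LOCAL value = 87 (no global keyword!).
Step 3: The global value is unchanged. result = 10

The answer is 10.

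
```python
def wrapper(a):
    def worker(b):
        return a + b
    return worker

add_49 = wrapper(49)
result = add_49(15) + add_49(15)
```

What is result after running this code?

Step 1: add_49 captures a = 49.
Step 2: add_49(15) = 49 + 15 = 64, called twice.
Step 3: result = 64 + 64 = 128

The answer is 128.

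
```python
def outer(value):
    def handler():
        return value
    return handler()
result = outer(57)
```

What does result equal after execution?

Step 1: outer(57) binds parameter value = 57.
Step 2: handler() looks up value in enclosing scope and finds the parameter value = 57.
Step 3: result = 57

The answer is 57.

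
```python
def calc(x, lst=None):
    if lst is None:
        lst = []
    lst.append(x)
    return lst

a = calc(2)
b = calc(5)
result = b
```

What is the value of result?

Step 1: None default with guard creates a NEW list each call.
Step 2: a = [2] (fresh list). b = [5] (another fresh list).
Step 3: result = [5] (this is the fix for mutable default)

The answer is [5].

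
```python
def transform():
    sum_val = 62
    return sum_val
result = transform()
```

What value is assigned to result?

Step 1: transform() defines sum_val = 62 in its local scope.
Step 2: return sum_val finds the local variable sum_val = 62.
Step 3: result = 62

The answer is 62.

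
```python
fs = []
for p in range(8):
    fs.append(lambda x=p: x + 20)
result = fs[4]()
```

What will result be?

Step 1: Default argument x=p captures p's value at definition time.
Step 2: fs[4] was defined when p = 4, so x defaults to 4.
Step 3: result = 4 + 20 = 24 (default arg fixes the late binding issue)

The answer is 24.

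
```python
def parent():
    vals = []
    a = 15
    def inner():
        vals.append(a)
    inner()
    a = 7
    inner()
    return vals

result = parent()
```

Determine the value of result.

Step 1: a = 15. inner() appends current a to vals.
Step 2: First inner(): appends 15. Then a = 7.
Step 3: Second inner(): appends 7 (closure sees updated a). result = [15, 7]

The answer is [15, 7].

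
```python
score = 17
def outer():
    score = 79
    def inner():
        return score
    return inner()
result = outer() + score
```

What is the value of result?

Step 1: Global score = 17. outer() shadows with score = 79.
Step 2: inner() returns enclosing score = 79. outer() = 79.
Step 3: result = 79 + global score (17) = 96

The answer is 96.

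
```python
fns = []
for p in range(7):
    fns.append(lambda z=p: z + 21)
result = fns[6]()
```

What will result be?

Step 1: Default argument z=p captures p's value at definition time.
Step 2: fns[6] was defined when p = 6, so z defaults to 6.
Step 3: result = 6 + 21 = 27 (default arg fixes the late binding issue)

The answer is 27.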